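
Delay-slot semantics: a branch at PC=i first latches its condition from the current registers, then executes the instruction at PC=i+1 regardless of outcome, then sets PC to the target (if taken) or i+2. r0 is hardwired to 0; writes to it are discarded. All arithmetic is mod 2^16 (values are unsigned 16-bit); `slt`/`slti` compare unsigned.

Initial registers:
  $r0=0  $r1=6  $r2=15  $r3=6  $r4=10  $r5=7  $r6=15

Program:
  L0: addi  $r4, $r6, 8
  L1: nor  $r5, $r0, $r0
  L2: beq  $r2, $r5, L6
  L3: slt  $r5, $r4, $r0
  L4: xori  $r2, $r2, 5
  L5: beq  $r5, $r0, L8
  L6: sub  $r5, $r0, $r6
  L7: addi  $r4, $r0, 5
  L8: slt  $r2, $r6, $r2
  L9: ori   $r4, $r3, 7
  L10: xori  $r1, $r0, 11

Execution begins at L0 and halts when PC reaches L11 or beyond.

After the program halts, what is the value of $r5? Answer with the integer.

PC=0  addi  $r4, $r6, 8      | $r0=0 $r1=6 $r2=15 $r3=6 $r4=23 $r5=7 $r6=15
PC=1  nor  $r5, $r0, $r0     | $r0=0 $r1=6 $r2=15 $r3=6 $r4=23 $r5=65535 $r6=15
PC=2  beq  $r2, $r5, L6      | $r0=0 $r1=6 $r2=15 $r3=6 $r4=23 $r5=65535 $r6=15  [not taken]
PC=3  slt  $r5, $r4, $r0     | $r0=0 $r1=6 $r2=15 $r3=6 $r4=23 $r5=0 $r6=15
PC=4  xori  $r2, $r2, 5      | $r0=0 $r1=6 $r2=10 $r3=6 $r4=23 $r5=0 $r6=15
PC=5  beq  $r5, $r0, L8      | $r0=0 $r1=6 $r2=10 $r3=6 $r4=23 $r5=0 $r6=15  [TAKEN]
PC=6  sub  $r5, $r0, $r6     | $r0=0 $r1=6 $r2=10 $r3=6 $r4=23 $r5=65521 $r6=15
PC=8  slt  $r2, $r6, $r2     | $r0=0 $r1=6 $r2=0 $r3=6 $r4=23 $r5=65521 $r6=15
PC=9  ori   $r4, $r3, 7      | $r0=0 $r1=6 $r2=0 $r3=6 $r4=7 $r5=65521 $r6=15
PC=10 xori  $r1, $r0, 11     | $r0=0 $r1=11 $r2=0 $r3=6 $r4=7 $r5=65521 $r6=15

65521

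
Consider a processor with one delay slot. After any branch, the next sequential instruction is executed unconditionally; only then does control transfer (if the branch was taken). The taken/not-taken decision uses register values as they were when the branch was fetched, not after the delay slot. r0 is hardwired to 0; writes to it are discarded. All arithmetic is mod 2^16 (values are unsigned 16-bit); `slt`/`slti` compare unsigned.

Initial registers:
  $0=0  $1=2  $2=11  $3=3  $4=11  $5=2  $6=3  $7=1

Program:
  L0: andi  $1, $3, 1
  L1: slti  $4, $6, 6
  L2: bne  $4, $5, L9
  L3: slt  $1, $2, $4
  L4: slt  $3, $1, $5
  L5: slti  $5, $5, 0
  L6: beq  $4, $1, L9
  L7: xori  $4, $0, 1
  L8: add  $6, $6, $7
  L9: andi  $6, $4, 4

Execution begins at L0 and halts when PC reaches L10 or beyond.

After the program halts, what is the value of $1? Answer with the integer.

[0] andi  $1, $3, 1  →  {$0:0, $1:1, $2:11, $3:3, $4:11, $5:2, $6:3, $7:1}
[1] slti  $4, $6, 6  →  {$0:0, $1:1, $2:11, $3:3, $4:1, $5:2, $6:3, $7:1}
[2] bne  $4, $5, L9  →  {$0:0, $1:1, $2:11, $3:3, $4:1, $5:2, $6:3, $7:1}  ⟨branch taken⟩
[3] slt  $1, $2, $4  →  {$0:0, $1:0, $2:11, $3:3, $4:1, $5:2, $6:3, $7:1}
[9] andi  $6, $4, 4  →  {$0:0, $1:0, $2:11, $3:3, $4:1, $5:2, $6:0, $7:1}

0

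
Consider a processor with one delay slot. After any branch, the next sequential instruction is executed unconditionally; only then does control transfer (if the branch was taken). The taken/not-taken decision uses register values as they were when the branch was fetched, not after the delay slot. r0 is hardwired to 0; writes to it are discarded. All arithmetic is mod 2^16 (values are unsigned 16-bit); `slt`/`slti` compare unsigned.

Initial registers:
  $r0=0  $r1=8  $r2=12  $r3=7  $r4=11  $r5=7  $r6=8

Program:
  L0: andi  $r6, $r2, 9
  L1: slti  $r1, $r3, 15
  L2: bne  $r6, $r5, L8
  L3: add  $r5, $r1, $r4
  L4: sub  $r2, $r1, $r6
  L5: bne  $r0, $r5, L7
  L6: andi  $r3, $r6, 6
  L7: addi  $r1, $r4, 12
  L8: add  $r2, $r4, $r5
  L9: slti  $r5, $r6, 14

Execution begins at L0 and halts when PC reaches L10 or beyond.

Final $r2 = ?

23

  step pc=0: andi  $r6, $r2, 9  regs=(0,8,12,7,11,7,8)
  step pc=1: slti  $r1, $r3, 15  regs=(0,1,12,7,11,7,8)
  step pc=2: bne  $r6, $r5, L8  cond=T  regs=(0,1,12,7,11,7,8)
  step pc=3: add  $r5, $r1, $r4  regs=(0,1,12,7,11,12,8)
  step pc=8: add  $r2, $r4, $r5  regs=(0,1,23,7,11,12,8)
  step pc=9: slti  $r5, $r6, 14  regs=(0,1,23,7,11,1,8)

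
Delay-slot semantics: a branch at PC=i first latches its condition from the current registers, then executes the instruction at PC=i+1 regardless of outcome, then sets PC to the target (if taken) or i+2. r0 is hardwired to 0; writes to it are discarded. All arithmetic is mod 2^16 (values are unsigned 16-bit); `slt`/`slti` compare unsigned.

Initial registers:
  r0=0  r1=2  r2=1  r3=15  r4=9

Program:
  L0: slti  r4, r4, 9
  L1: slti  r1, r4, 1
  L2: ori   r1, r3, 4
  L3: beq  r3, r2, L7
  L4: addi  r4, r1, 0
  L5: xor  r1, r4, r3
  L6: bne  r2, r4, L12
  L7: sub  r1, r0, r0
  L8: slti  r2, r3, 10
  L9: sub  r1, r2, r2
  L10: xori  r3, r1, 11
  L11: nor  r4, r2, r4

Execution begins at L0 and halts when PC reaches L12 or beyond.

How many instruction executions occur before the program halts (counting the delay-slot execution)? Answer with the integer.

8

#0 slti  r4, r4, 9 ; 0/2/1/15/0
#1 slti  r1, r4, 1 ; 0/1/1/15/0
#2 ori   r1, r3, 4 ; 0/15/1/15/0
#3 beq  r3, r2, L7 ; 0/15/1/15/0 ; →fallthru
#4 addi  r4, r1, 0 ; 0/15/1/15/15
#5 xor  r1, r4, r3 ; 0/0/1/15/15
#6 bne  r2, r4, L12 ; 0/0/1/15/15 ; →target
#7 sub  r1, r0, r0 ; 0/0/1/15/15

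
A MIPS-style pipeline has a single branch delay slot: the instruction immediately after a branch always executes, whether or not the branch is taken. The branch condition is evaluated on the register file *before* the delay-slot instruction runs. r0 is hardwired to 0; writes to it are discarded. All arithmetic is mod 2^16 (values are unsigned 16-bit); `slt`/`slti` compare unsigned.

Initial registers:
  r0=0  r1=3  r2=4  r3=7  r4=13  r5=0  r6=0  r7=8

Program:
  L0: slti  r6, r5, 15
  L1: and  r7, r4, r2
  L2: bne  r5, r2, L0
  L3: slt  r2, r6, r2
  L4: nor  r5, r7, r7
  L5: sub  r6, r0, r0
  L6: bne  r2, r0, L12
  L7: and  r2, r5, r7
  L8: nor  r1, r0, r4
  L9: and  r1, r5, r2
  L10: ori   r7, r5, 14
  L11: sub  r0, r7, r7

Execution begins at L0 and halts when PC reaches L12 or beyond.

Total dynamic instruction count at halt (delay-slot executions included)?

20

[0] slti  r6, r5, 15  →  {r0:0, r1:3, r2:4, r3:7, r4:13, r5:0, r6:1, r7:8}
[1] and  r7, r4, r2  →  {r0:0, r1:3, r2:4, r3:7, r4:13, r5:0, r6:1, r7:4}
[2] bne  r5, r2, L0  →  {r0:0, r1:3, r2:4, r3:7, r4:13, r5:0, r6:1, r7:4}  ⟨branch taken⟩
[3] slt  r2, r6, r2  →  {r0:0, r1:3, r2:1, r3:7, r4:13, r5:0, r6:1, r7:4}
[0] slti  r6, r5, 15  →  {r0:0, r1:3, r2:1, r3:7, r4:13, r5:0, r6:1, r7:4}
[1] and  r7, r4, r2  →  {r0:0, r1:3, r2:1, r3:7, r4:13, r5:0, r6:1, r7:1}
[2] bne  r5, r2, L0  →  {r0:0, r1:3, r2:1, r3:7, r4:13, r5:0, r6:1, r7:1}  ⟨branch taken⟩
[3] slt  r2, r6, r2  →  {r0:0, r1:3, r2:0, r3:7, r4:13, r5:0, r6:1, r7:1}
[0] slti  r6, r5, 15  →  {r0:0, r1:3, r2:0, r3:7, r4:13, r5:0, r6:1, r7:1}
[1] and  r7, r4, r2  →  {r0:0, r1:3, r2:0, r3:7, r4:13, r5:0, r6:1, r7:0}
[2] bne  r5, r2, L0  →  {r0:0, r1:3, r2:0, r3:7, r4:13, r5:0, r6:1, r7:0}  ⟨branch fallthrough⟩
[3] slt  r2, r6, r2  →  {r0:0, r1:3, r2:0, r3:7, r4:13, r5:0, r6:1, r7:0}
[4] nor  r5, r7, r7  →  {r0:0, r1:3, r2:0, r3:7, r4:13, r5:65535, r6:1, r7:0}
[5] sub  r6, r0, r0  →  {r0:0, r1:3, r2:0, r3:7, r4:13, r5:65535, r6:0, r7:0}
[6] bne  r2, r0, L12  →  {r0:0, r1:3, r2:0, r3:7, r4:13, r5:65535, r6:0, r7:0}  ⟨branch fallthrough⟩
[7] and  r2, r5, r7  →  {r0:0, r1:3, r2:0, r3:7, r4:13, r5:65535, r6:0, r7:0}
[8] nor  r1, r0, r4  →  {r0:0, r1:65522, r2:0, r3:7, r4:13, r5:65535, r6:0, r7:0}
[9] and  r1, r5, r2  →  {r0:0, r1:0, r2:0, r3:7, r4:13, r5:65535, r6:0, r7:0}
[10] ori   r7, r5, 14  →  {r0:0, r1:0, r2:0, r3:7, r4:13, r5:65535, r6:0, r7:65535}
[11] sub  r0, r7, r7  →  {r0:0, r1:0, r2:0, r3:7, r4:13, r5:65535, r6:0, r7:65535}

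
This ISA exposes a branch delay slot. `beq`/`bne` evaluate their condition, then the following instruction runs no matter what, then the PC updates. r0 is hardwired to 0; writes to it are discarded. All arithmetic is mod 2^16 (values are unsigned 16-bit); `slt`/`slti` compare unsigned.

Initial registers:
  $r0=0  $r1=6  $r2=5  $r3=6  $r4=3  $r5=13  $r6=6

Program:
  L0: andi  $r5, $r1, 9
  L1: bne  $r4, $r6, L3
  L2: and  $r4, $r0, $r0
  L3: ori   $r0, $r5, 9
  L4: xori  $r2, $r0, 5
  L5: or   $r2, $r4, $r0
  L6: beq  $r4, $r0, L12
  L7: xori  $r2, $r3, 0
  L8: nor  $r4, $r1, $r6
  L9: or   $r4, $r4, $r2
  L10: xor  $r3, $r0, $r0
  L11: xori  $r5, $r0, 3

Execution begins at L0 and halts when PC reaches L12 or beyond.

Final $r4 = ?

0

  step pc=0: andi  $r5, $r1, 9  regs=(0,6,5,6,3,0,6)
  step pc=1: bne  $r4, $r6, L3  cond=T  regs=(0,6,5,6,3,0,6)
  step pc=2: and  $r4, $r0, $r0  regs=(0,6,5,6,0,0,6)
  step pc=3: ori   $r0, $r5, 9  regs=(0,6,5,6,0,0,6)
  step pc=4: xori  $r2, $r0, 5  regs=(0,6,5,6,0,0,6)
  step pc=5: or   $r2, $r4, $r0  regs=(0,6,0,6,0,0,6)
  step pc=6: beq  $r4, $r0, L12  cond=T  regs=(0,6,0,6,0,0,6)
  step pc=7: xori  $r2, $r3, 0  regs=(0,6,6,6,0,0,6)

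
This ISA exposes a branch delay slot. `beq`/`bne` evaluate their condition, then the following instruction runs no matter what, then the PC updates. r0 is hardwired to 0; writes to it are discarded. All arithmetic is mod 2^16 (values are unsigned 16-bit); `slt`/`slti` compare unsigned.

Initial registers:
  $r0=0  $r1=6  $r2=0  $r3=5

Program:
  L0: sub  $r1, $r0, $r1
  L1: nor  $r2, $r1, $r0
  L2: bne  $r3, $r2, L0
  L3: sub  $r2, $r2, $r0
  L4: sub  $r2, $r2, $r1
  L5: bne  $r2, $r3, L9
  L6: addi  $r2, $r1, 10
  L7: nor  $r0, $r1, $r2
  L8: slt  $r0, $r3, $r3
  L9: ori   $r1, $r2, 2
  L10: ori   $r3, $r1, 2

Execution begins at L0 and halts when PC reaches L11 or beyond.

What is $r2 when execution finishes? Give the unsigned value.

4

PC=0  sub  $r1, $r0, $r1     | $r0=0 $r1=65530 $r2=0 $r3=5
PC=1  nor  $r2, $r1, $r0     | $r0=0 $r1=65530 $r2=5 $r3=5
PC=2  bne  $r3, $r2, L0      | $r0=0 $r1=65530 $r2=5 $r3=5  [not taken]
PC=3  sub  $r2, $r2, $r0     | $r0=0 $r1=65530 $r2=5 $r3=5
PC=4  sub  $r2, $r2, $r1     | $r0=0 $r1=65530 $r2=11 $r3=5
PC=5  bne  $r2, $r3, L9      | $r0=0 $r1=65530 $r2=11 $r3=5  [TAKEN]
PC=6  addi  $r2, $r1, 10     | $r0=0 $r1=65530 $r2=4 $r3=5
PC=9  ori   $r1, $r2, 2      | $r0=0 $r1=6 $r2=4 $r3=5
PC=10 ori   $r3, $r1, 2      | $r0=0 $r1=6 $r2=4 $r3=6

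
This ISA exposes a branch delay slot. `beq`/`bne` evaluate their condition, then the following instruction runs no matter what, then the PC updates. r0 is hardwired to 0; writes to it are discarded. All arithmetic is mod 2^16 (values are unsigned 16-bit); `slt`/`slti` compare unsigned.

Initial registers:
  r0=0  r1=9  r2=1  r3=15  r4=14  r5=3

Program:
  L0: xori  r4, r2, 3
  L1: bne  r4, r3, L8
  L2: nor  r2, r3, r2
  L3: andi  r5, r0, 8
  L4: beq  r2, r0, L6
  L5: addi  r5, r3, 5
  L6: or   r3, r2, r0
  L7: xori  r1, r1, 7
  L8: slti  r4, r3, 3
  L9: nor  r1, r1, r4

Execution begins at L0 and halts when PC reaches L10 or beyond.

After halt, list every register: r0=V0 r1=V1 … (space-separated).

  step pc=0: xori  r4, r2, 3  regs=(0,9,1,15,2,3)
  step pc=1: bne  r4, r3, L8  cond=T  regs=(0,9,1,15,2,3)
  step pc=2: nor  r2, r3, r2  regs=(0,9,65520,15,2,3)
  step pc=8: slti  r4, r3, 3  regs=(0,9,65520,15,0,3)
  step pc=9: nor  r1, r1, r4  regs=(0,65526,65520,15,0,3)

r0=0 r1=65526 r2=65520 r3=15 r4=0 r5=3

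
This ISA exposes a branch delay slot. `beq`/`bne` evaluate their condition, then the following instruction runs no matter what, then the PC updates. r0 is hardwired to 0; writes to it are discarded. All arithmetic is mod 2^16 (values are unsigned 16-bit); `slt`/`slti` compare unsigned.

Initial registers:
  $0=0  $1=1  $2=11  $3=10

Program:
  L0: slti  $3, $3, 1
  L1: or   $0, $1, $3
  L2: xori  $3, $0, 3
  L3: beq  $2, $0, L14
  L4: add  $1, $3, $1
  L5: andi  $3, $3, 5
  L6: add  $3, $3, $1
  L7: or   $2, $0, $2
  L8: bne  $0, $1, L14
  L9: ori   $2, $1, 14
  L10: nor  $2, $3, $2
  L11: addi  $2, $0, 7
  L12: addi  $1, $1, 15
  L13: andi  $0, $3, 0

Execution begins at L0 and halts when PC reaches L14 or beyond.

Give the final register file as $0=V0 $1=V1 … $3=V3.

  step pc=0: slti  $3, $3, 1  regs=(0,1,11,0)
  step pc=1: or   $0, $1, $3  regs=(0,1,11,0)
  step pc=2: xori  $3, $0, 3  regs=(0,1,11,3)
  step pc=3: beq  $2, $0, L14  cond=F  regs=(0,1,11,3)
  step pc=4: add  $1, $3, $1  regs=(0,4,11,3)
  step pc=5: andi  $3, $3, 5  regs=(0,4,11,1)
  step pc=6: add  $3, $3, $1  regs=(0,4,11,5)
  step pc=7: or   $2, $0, $2  regs=(0,4,11,5)
  step pc=8: bne  $0, $1, L14  cond=T  regs=(0,4,11,5)
  step pc=9: ori   $2, $1, 14  regs=(0,4,14,5)

$0=0 $1=4 $2=14 $3=5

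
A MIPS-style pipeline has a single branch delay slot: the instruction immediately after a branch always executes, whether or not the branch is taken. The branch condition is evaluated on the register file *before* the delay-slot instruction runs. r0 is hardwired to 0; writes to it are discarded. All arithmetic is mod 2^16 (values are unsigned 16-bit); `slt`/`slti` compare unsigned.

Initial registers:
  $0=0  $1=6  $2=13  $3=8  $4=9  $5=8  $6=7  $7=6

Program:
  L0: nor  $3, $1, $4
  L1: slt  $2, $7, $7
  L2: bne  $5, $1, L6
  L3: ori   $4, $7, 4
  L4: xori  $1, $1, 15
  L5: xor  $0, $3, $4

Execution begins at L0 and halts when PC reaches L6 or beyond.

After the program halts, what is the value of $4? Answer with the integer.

6

  step pc=0: nor  $3, $1, $4  regs=(0,6,13,65520,9,8,7,6)
  step pc=1: slt  $2, $7, $7  regs=(0,6,0,65520,9,8,7,6)
  step pc=2: bne  $5, $1, L6  cond=T  regs=(0,6,0,65520,9,8,7,6)
  step pc=3: ori   $4, $7, 4  regs=(0,6,0,65520,6,8,7,6)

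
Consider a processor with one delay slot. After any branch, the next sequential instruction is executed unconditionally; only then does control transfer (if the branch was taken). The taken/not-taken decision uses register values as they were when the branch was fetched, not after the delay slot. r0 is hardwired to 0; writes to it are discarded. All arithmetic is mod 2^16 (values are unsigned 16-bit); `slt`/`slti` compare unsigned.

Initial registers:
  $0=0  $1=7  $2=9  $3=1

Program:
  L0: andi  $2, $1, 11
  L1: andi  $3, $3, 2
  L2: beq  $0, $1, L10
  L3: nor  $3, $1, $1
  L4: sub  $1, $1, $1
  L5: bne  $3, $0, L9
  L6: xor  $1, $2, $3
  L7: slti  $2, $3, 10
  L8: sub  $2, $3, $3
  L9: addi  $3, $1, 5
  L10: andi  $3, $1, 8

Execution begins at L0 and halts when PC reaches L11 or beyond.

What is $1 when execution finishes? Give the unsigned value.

65531

PC=0  andi  $2, $1, 11       | $0=0 $1=7 $2=3 $3=1
PC=1  andi  $3, $3, 2        | $0=0 $1=7 $2=3 $3=0
PC=2  beq  $0, $1, L10       | $0=0 $1=7 $2=3 $3=0  [not taken]
PC=3  nor  $3, $1, $1        | $0=0 $1=7 $2=3 $3=65528
PC=4  sub  $1, $1, $1        | $0=0 $1=0 $2=3 $3=65528
PC=5  bne  $3, $0, L9        | $0=0 $1=0 $2=3 $3=65528  [TAKEN]
PC=6  xor  $1, $2, $3        | $0=0 $1=65531 $2=3 $3=65528
PC=9  addi  $3, $1, 5        | $0=0 $1=65531 $2=3 $3=0
PC=10 andi  $3, $1, 8        | $0=0 $1=65531 $2=3 $3=8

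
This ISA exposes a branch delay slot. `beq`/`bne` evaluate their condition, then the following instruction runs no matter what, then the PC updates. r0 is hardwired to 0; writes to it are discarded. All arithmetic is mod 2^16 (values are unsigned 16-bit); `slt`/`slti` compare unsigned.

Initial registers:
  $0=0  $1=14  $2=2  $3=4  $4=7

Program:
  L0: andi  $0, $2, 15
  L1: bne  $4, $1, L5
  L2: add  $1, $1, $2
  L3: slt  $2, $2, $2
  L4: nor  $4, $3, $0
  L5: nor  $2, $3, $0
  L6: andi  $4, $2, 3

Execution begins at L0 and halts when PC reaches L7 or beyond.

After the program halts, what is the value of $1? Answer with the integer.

16

  step pc=0: andi  $0, $2, 15  regs=(0,14,2,4,7)
  step pc=1: bne  $4, $1, L5  cond=T  regs=(0,14,2,4,7)
  step pc=2: add  $1, $1, $2  regs=(0,16,2,4,7)
  step pc=5: nor  $2, $3, $0  regs=(0,16,65531,4,7)
  step pc=6: andi  $4, $2, 3  regs=(0,16,65531,4,3)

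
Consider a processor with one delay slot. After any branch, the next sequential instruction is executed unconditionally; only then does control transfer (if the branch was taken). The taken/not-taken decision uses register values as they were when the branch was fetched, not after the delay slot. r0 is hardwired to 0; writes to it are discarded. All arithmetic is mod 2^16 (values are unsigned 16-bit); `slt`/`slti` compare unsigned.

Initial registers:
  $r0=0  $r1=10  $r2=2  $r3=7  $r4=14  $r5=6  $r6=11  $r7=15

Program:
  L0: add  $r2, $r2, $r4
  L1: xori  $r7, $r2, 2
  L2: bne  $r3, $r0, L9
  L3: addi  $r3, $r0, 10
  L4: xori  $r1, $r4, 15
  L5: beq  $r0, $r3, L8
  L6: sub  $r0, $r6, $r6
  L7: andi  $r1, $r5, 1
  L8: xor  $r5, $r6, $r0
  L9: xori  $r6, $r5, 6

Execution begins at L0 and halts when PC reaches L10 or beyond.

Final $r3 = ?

10

#0 add  $r2, $r2, $r4 ; 0/10/16/7/14/6/11/15
#1 xori  $r7, $r2, 2 ; 0/10/16/7/14/6/11/18
#2 bne  $r3, $r0, L9 ; 0/10/16/7/14/6/11/18 ; →target
#3 addi  $r3, $r0, 10 ; 0/10/16/10/14/6/11/18
#9 xori  $r6, $r5, 6 ; 0/10/16/10/14/6/0/18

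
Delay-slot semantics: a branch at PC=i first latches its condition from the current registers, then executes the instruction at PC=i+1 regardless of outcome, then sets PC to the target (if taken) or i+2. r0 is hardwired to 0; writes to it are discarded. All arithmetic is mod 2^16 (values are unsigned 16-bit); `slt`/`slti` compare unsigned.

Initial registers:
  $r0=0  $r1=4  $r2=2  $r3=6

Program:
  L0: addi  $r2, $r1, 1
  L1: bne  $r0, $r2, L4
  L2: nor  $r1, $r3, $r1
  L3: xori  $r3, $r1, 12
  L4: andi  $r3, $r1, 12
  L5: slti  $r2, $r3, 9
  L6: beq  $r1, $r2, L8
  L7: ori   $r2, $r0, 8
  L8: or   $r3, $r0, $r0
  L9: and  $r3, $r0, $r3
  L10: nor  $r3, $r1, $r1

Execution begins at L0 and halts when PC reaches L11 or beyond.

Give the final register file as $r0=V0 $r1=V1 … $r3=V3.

PC=0  addi  $r2, $r1, 1      | $r0=0 $r1=4 $r2=5 $r3=6
PC=1  bne  $r0, $r2, L4      | $r0=0 $r1=4 $r2=5 $r3=6  [TAKEN]
PC=2  nor  $r1, $r3, $r1     | $r0=0 $r1=65529 $r2=5 $r3=6
PC=4  andi  $r3, $r1, 12     | $r0=0 $r1=65529 $r2=5 $r3=8
PC=5  slti  $r2, $r3, 9      | $r0=0 $r1=65529 $r2=1 $r3=8
PC=6  beq  $r1, $r2, L8      | $r0=0 $r1=65529 $r2=1 $r3=8  [not taken]
PC=7  ori   $r2, $r0, 8      | $r0=0 $r1=65529 $r2=8 $r3=8
PC=8  or   $r3, $r0, $r0     | $r0=0 $r1=65529 $r2=8 $r3=0
PC=9  and  $r3, $r0, $r3     | $r0=0 $r1=65529 $r2=8 $r3=0
PC=10 nor  $r3, $r1, $r1     | $r0=0 $r1=65529 $r2=8 $r3=6

$r0=0 $r1=65529 $r2=8 $r3=6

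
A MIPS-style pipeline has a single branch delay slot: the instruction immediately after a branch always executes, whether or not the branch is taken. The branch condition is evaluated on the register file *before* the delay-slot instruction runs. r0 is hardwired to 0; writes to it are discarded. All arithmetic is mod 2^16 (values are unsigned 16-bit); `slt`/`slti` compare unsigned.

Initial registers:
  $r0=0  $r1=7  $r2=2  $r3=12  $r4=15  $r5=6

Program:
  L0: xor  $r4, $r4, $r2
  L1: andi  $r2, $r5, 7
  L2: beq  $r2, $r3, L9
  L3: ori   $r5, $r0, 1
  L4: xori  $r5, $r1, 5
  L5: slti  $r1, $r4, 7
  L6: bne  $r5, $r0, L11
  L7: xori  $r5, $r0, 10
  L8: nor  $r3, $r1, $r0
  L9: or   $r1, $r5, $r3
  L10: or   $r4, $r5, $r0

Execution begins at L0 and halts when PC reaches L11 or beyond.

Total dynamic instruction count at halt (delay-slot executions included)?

8

  step pc=0: xor  $r4, $r4, $r2  regs=(0,7,2,12,13,6)
  step pc=1: andi  $r2, $r5, 7  regs=(0,7,6,12,13,6)
  step pc=2: beq  $r2, $r3, L9  cond=F  regs=(0,7,6,12,13,6)
  step pc=3: ori   $r5, $r0, 1  regs=(0,7,6,12,13,1)
  step pc=4: xori  $r5, $r1, 5  regs=(0,7,6,12,13,2)
  step pc=5: slti  $r1, $r4, 7  regs=(0,0,6,12,13,2)
  step pc=6: bne  $r5, $r0, L11  cond=T  regs=(0,0,6,12,13,2)
  step pc=7: xori  $r5, $r0, 10  regs=(0,0,6,12,13,10)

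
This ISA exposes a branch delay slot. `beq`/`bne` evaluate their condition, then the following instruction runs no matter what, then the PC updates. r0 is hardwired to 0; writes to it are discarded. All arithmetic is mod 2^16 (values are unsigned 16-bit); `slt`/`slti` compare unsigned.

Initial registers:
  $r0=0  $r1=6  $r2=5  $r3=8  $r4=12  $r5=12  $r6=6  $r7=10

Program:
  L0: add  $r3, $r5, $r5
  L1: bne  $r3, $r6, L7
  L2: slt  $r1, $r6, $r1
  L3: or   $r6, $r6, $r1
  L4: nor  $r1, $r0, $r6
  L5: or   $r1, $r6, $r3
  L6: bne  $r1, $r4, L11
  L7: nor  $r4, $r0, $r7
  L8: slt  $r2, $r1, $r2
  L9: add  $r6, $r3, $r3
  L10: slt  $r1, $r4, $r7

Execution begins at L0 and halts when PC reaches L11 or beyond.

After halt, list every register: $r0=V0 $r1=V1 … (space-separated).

PC=0  add  $r3, $r5, $r5     | $r0=0 $r1=6 $r2=5 $r3=24 $r4=12 $r5=12 $r6=6 $r7=10
PC=1  bne  $r3, $r6, L7      | $r0=0 $r1=6 $r2=5 $r3=24 $r4=12 $r5=12 $r6=6 $r7=10  [TAKEN]
PC=2  slt  $r1, $r6, $r1     | $r0=0 $r1=0 $r2=5 $r3=24 $r4=12 $r5=12 $r6=6 $r7=10
PC=7  nor  $r4, $r0, $r7     | $r0=0 $r1=0 $r2=5 $r3=24 $r4=65525 $r5=12 $r6=6 $r7=10
PC=8  slt  $r2, $r1, $r2     | $r0=0 $r1=0 $r2=1 $r3=24 $r4=65525 $r5=12 $r6=6 $r7=10
PC=9  add  $r6, $r3, $r3     | $r0=0 $r1=0 $r2=1 $r3=24 $r4=65525 $r5=12 $r6=48 $r7=10
PC=10 slt  $r1, $r4, $r7     | $r0=0 $r1=0 $r2=1 $r3=24 $r4=65525 $r5=12 $r6=48 $r7=10

$r0=0 $r1=0 $r2=1 $r3=24 $r4=65525 $r5=12 $r6=48 $r7=10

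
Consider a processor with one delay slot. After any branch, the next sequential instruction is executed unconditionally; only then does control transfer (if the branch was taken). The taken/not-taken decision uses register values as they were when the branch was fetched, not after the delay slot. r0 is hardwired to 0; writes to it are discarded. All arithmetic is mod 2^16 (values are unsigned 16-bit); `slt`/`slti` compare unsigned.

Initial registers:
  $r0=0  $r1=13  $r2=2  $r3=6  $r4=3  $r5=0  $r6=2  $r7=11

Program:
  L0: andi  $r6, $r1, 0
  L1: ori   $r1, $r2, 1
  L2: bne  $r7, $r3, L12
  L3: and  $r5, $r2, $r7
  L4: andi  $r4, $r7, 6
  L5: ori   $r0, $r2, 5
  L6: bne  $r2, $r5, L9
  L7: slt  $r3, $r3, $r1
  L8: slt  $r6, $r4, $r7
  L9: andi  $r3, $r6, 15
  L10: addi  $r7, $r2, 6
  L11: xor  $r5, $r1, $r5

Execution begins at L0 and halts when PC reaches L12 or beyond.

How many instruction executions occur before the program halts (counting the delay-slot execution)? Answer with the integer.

[0] andi  $r6, $r1, 0  →  {$r0:0, $r1:13, $r2:2, $r3:6, $r4:3, $r5:0, $r6:0, $r7:11}
[1] ori   $r1, $r2, 1  →  {$r0:0, $r1:3, $r2:2, $r3:6, $r4:3, $r5:0, $r6:0, $r7:11}
[2] bne  $r7, $r3, L12  →  {$r0:0, $r1:3, $r2:2, $r3:6, $r4:3, $r5:0, $r6:0, $r7:11}  ⟨branch taken⟩
[3] and  $r5, $r2, $r7  →  {$r0:0, $r1:3, $r2:2, $r3:6, $r4:3, $r5:2, $r6:0, $r7:11}

4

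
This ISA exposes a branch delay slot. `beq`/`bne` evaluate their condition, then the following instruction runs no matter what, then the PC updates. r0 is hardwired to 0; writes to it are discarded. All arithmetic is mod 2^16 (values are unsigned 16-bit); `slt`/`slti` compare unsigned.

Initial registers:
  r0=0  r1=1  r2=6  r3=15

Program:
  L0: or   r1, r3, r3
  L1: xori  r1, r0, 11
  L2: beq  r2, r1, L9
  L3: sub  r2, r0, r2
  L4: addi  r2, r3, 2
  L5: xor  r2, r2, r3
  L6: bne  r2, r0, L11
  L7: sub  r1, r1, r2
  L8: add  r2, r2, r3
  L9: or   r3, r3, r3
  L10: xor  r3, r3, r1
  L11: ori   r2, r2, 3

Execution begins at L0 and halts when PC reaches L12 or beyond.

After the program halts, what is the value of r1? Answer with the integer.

65517

  step pc=0: or   r1, r3, r3  regs=(0,15,6,15)
  step pc=1: xori  r1, r0, 11  regs=(0,11,6,15)
  step pc=2: beq  r2, r1, L9  cond=F  regs=(0,11,6,15)
  step pc=3: sub  r2, r0, r2  regs=(0,11,65530,15)
  step pc=4: addi  r2, r3, 2  regs=(0,11,17,15)
  step pc=5: xor  r2, r2, r3  regs=(0,11,30,15)
  step pc=6: bne  r2, r0, L11  cond=T  regs=(0,11,30,15)
  step pc=7: sub  r1, r1, r2  regs=(0,65517,30,15)
  step pc=11: ori   r2, r2, 3  regs=(0,65517,31,15)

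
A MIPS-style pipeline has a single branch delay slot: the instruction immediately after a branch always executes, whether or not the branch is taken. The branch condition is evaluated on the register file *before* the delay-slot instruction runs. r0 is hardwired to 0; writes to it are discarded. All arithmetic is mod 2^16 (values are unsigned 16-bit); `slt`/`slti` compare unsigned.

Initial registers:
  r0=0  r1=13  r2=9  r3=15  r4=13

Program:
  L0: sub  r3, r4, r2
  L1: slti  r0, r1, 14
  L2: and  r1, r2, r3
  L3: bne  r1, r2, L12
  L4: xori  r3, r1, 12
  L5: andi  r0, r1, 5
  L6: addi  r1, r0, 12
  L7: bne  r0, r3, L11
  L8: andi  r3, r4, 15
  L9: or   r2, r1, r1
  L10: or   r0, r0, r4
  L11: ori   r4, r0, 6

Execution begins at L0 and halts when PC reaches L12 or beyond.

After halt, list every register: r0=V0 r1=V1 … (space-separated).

  step pc=0: sub  r3, r4, r2  regs=(0,13,9,4,13)
  step pc=1: slti  r0, r1, 14  regs=(0,13,9,4,13)
  step pc=2: and  r1, r2, r3  regs=(0,0,9,4,13)
  step pc=3: bne  r1, r2, L12  cond=T  regs=(0,0,9,4,13)
  step pc=4: xori  r3, r1, 12  regs=(0,0,9,12,13)

r0=0 r1=0 r2=9 r3=12 r4=13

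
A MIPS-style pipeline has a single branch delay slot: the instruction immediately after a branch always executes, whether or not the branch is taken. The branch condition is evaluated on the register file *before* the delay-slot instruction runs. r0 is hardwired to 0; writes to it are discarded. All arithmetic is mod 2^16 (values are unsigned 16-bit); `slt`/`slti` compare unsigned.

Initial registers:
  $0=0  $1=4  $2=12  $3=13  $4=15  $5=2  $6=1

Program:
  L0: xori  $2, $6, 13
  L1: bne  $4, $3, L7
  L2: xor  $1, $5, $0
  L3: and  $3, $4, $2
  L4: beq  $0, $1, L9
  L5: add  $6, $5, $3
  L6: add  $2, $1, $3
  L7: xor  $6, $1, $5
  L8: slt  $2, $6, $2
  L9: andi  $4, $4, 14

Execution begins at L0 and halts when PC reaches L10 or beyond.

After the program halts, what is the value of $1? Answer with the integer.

2

PC=0  xori  $2, $6, 13       | $0=0 $1=4 $2=12 $3=13 $4=15 $5=2 $6=1
PC=1  bne  $4, $3, L7        | $0=0 $1=4 $2=12 $3=13 $4=15 $5=2 $6=1  [TAKEN]
PC=2  xor  $1, $5, $0        | $0=0 $1=2 $2=12 $3=13 $4=15 $5=2 $6=1
PC=7  xor  $6, $1, $5        | $0=0 $1=2 $2=12 $3=13 $4=15 $5=2 $6=0
PC=8  slt  $2, $6, $2        | $0=0 $1=2 $2=1 $3=13 $4=15 $5=2 $6=0
PC=9  andi  $4, $4, 14       | $0=0 $1=2 $2=1 $3=13 $4=14 $5=2 $6=0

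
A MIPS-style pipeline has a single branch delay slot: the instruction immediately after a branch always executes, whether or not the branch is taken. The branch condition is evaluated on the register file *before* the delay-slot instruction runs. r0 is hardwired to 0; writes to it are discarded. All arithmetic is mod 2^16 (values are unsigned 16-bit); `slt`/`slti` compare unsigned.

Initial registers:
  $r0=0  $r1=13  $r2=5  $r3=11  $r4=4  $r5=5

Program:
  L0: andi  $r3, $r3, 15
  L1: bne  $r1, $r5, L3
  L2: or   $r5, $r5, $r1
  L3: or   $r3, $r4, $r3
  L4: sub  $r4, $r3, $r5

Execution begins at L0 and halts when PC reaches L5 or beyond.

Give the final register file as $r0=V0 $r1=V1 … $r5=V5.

$r0=0 $r1=13 $r2=5 $r3=15 $r4=2 $r5=13

[0] andi  $r3, $r3, 15  →  {$r0:0, $r1:13, $r2:5, $r3:11, $r4:4, $r5:5}
[1] bne  $r1, $r5, L3  →  {$r0:0, $r1:13, $r2:5, $r3:11, $r4:4, $r5:5}  ⟨branch taken⟩
[2] or   $r5, $r5, $r1  →  {$r0:0, $r1:13, $r2:5, $r3:11, $r4:4, $r5:13}
[3] or   $r3, $r4, $r3  →  {$r0:0, $r1:13, $r2:5, $r3:15, $r4:4, $r5:13}
[4] sub  $r4, $r3, $r5  →  {$r0:0, $r1:13, $r2:5, $r3:15, $r4:2, $r5:13}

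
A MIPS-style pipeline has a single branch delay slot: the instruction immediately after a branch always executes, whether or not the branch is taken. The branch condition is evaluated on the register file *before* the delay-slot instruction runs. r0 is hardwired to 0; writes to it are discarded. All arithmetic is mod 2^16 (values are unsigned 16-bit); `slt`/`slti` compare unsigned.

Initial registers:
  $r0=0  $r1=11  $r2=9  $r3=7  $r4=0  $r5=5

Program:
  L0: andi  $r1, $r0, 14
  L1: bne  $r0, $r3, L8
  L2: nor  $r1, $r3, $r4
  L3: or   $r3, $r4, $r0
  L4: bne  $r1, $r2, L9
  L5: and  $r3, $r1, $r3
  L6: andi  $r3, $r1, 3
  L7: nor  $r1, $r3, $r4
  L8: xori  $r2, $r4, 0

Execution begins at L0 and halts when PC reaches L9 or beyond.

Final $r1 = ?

  step pc=0: andi  $r1, $r0, 14  regs=(0,0,9,7,0,5)
  step pc=1: bne  $r0, $r3, L8  cond=T  regs=(0,0,9,7,0,5)
  step pc=2: nor  $r1, $r3, $r4  regs=(0,65528,9,7,0,5)
  step pc=8: xori  $r2, $r4, 0  regs=(0,65528,0,7,0,5)

65528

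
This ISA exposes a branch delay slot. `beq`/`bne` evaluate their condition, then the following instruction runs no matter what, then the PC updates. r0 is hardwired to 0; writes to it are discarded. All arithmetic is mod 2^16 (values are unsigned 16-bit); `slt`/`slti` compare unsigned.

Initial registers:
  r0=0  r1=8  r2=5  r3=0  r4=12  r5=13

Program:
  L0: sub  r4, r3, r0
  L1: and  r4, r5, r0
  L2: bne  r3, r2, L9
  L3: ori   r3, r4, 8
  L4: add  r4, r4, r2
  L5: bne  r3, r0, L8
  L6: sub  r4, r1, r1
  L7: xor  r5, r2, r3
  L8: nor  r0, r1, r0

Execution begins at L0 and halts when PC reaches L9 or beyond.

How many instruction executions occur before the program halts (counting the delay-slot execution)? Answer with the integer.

#0 sub  r4, r3, r0 ; 0/8/5/0/0/13
#1 and  r4, r5, r0 ; 0/8/5/0/0/13
#2 bne  r3, r2, L9 ; 0/8/5/0/0/13 ; →target
#3 ori   r3, r4, 8 ; 0/8/5/8/0/13

4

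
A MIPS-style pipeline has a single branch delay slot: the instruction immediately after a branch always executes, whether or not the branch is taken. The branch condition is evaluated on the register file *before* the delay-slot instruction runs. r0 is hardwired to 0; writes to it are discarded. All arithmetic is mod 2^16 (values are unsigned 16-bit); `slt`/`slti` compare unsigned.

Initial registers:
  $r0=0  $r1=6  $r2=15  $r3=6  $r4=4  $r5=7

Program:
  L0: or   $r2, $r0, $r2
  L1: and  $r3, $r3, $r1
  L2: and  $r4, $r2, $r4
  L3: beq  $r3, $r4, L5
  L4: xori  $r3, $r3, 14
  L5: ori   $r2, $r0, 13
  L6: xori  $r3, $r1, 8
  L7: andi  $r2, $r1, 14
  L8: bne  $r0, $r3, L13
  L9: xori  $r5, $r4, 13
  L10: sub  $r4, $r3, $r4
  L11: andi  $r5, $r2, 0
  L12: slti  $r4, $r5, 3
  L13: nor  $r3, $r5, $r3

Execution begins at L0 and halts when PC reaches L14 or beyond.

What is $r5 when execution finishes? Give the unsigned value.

9

#0 or   $r2, $r0, $r2 ; 0/6/15/6/4/7
#1 and  $r3, $r3, $r1 ; 0/6/15/6/4/7
#2 and  $r4, $r2, $r4 ; 0/6/15/6/4/7
#3 beq  $r3, $r4, L5 ; 0/6/15/6/4/7 ; →fallthru
#4 xori  $r3, $r3, 14 ; 0/6/15/8/4/7
#5 ori   $r2, $r0, 13 ; 0/6/13/8/4/7
#6 xori  $r3, $r1, 8 ; 0/6/13/14/4/7
#7 andi  $r2, $r1, 14 ; 0/6/6/14/4/7
#8 bne  $r0, $r3, L13 ; 0/6/6/14/4/7 ; →target
#9 xori  $r5, $r4, 13 ; 0/6/6/14/4/9
#13 nor  $r3, $r5, $r3 ; 0/6/6/65520/4/9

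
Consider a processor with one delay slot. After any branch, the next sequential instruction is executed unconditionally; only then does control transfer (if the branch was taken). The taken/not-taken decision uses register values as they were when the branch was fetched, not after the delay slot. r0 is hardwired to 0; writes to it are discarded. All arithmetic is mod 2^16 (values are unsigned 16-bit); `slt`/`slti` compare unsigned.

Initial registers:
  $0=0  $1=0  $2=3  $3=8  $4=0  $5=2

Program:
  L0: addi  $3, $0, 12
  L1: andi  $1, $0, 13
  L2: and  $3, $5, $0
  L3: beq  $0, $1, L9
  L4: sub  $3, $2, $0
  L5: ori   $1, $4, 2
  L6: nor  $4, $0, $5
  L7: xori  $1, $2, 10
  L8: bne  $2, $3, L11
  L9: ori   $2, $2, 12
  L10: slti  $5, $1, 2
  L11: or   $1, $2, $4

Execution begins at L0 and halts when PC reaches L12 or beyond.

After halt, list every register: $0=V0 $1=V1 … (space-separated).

[0] addi  $3, $0, 12  →  {$0:0, $1:0, $2:3, $3:12, $4:0, $5:2}
[1] andi  $1, $0, 13  →  {$0:0, $1:0, $2:3, $3:12, $4:0, $5:2}
[2] and  $3, $5, $0  →  {$0:0, $1:0, $2:3, $3:0, $4:0, $5:2}
[3] beq  $0, $1, L9  →  {$0:0, $1:0, $2:3, $3:0, $4:0, $5:2}  ⟨branch taken⟩
[4] sub  $3, $2, $0  →  {$0:0, $1:0, $2:3, $3:3, $4:0, $5:2}
[9] ori   $2, $2, 12  →  {$0:0, $1:0, $2:15, $3:3, $4:0, $5:2}
[10] slti  $5, $1, 2  →  {$0:0, $1:0, $2:15, $3:3, $4:0, $5:1}
[11] or   $1, $2, $4  →  {$0:0, $1:15, $2:15, $3:3, $4:0, $5:1}

$0=0 $1=15 $2=15 $3=3 $4=0 $5=1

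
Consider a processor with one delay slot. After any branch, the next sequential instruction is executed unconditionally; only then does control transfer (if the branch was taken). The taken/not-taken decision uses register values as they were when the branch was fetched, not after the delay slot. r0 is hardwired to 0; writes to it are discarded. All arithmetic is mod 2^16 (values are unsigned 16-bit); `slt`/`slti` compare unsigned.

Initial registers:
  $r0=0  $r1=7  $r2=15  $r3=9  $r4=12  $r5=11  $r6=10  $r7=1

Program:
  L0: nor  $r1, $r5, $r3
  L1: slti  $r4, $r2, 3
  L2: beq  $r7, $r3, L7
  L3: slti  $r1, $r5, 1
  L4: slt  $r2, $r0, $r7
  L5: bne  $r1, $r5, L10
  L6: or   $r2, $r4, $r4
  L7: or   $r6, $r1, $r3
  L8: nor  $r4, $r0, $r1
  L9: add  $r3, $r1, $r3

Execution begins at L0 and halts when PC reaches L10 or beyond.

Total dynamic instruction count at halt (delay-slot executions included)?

  step pc=0: nor  $r1, $r5, $r3  regs=(0,65524,15,9,12,11,10,1)
  step pc=1: slti  $r4, $r2, 3  regs=(0,65524,15,9,0,11,10,1)
  step pc=2: beq  $r7, $r3, L7  cond=F  regs=(0,65524,15,9,0,11,10,1)
  step pc=3: slti  $r1, $r5, 1  regs=(0,0,15,9,0,11,10,1)
  step pc=4: slt  $r2, $r0, $r7  regs=(0,0,1,9,0,11,10,1)
  step pc=5: bne  $r1, $r5, L10  cond=T  regs=(0,0,1,9,0,11,10,1)
  step pc=6: or   $r2, $r4, $r4  regs=(0,0,0,9,0,11,10,1)

7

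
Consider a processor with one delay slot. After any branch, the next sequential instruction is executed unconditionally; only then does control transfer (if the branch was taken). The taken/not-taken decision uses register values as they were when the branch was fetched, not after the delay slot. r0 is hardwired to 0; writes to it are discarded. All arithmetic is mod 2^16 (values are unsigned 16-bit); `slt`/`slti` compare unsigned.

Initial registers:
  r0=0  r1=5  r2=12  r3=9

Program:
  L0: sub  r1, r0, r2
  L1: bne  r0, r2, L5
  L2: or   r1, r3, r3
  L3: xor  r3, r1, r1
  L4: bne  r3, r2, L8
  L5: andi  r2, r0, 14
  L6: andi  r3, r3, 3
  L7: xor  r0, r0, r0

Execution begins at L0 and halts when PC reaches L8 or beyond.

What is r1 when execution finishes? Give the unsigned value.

9

[0] sub  r1, r0, r2  →  {r0:0, r1:65524, r2:12, r3:9}
[1] bne  r0, r2, L5  →  {r0:0, r1:65524, r2:12, r3:9}  ⟨branch taken⟩
[2] or   r1, r3, r3  →  {r0:0, r1:9, r2:12, r3:9}
[5] andi  r2, r0, 14  →  {r0:0, r1:9, r2:0, r3:9}
[6] andi  r3, r3, 3  →  {r0:0, r1:9, r2:0, r3:1}
[7] xor  r0, r0, r0  →  {r0:0, r1:9, r2:0, r3:1}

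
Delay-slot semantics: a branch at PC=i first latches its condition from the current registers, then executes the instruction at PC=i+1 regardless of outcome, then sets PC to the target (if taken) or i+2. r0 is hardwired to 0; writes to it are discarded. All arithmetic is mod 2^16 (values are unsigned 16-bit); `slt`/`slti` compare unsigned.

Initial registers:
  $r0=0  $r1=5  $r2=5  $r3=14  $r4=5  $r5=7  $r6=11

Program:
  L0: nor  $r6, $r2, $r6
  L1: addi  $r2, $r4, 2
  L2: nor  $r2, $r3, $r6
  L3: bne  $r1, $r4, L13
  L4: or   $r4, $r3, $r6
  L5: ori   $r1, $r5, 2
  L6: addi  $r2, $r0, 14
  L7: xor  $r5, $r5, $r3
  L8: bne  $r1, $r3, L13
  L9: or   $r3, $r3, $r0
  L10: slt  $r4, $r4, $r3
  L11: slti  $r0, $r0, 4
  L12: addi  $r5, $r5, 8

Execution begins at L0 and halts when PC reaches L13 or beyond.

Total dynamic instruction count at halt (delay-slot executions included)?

[0] nor  $r6, $r2, $r6  →  {$r0:0, $r1:5, $r2:5, $r3:14, $r4:5, $r5:7, $r6:65520}
[1] addi  $r2, $r4, 2  →  {$r0:0, $r1:5, $r2:7, $r3:14, $r4:5, $r5:7, $r6:65520}
[2] nor  $r2, $r3, $r6  →  {$r0:0, $r1:5, $r2:1, $r3:14, $r4:5, $r5:7, $r6:65520}
[3] bne  $r1, $r4, L13  →  {$r0:0, $r1:5, $r2:1, $r3:14, $r4:5, $r5:7, $r6:65520}  ⟨branch fallthrough⟩
[4] or   $r4, $r3, $r6  →  {$r0:0, $r1:5, $r2:1, $r3:14, $r4:65534, $r5:7, $r6:65520}
[5] ori   $r1, $r5, 2  →  {$r0:0, $r1:7, $r2:1, $r3:14, $r4:65534, $r5:7, $r6:65520}
[6] addi  $r2, $r0, 14  →  {$r0:0, $r1:7, $r2:14, $r3:14, $r4:65534, $r5:7, $r6:65520}
[7] xor  $r5, $r5, $r3  →  {$r0:0, $r1:7, $r2:14, $r3:14, $r4:65534, $r5:9, $r6:65520}
[8] bne  $r1, $r3, L13  →  {$r0:0, $r1:7, $r2:14, $r3:14, $r4:65534, $r5:9, $r6:65520}  ⟨branch taken⟩
[9] or   $r3, $r3, $r0  →  {$r0:0, $r1:7, $r2:14, $r3:14, $r4:65534, $r5:9, $r6:65520}

10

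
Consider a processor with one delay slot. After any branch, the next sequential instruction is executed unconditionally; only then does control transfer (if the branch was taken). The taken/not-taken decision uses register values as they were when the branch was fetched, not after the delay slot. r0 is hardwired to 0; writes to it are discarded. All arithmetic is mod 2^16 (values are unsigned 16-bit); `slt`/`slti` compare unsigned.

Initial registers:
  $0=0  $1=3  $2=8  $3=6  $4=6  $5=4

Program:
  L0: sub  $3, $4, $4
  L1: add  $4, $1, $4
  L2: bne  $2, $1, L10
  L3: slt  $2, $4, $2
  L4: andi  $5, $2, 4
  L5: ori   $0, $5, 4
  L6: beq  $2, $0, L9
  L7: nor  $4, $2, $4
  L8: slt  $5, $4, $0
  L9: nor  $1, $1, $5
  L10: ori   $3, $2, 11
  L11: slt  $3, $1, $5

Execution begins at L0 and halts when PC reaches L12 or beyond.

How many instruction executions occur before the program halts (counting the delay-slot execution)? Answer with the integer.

[0] sub  $3, $4, $4  →  {$0:0, $1:3, $2:8, $3:0, $4:6, $5:4}
[1] add  $4, $1, $4  →  {$0:0, $1:3, $2:8, $3:0, $4:9, $5:4}
[2] bne  $2, $1, L10  →  {$0:0, $1:3, $2:8, $3:0, $4:9, $5:4}  ⟨branch taken⟩
[3] slt  $2, $4, $2  →  {$0:0, $1:3, $2:0, $3:0, $4:9, $5:4}
[10] ori   $3, $2, 11  →  {$0:0, $1:3, $2:0, $3:11, $4:9, $5:4}
[11] slt  $3, $1, $5  →  {$0:0, $1:3, $2:0, $3:1, $4:9, $5:4}

6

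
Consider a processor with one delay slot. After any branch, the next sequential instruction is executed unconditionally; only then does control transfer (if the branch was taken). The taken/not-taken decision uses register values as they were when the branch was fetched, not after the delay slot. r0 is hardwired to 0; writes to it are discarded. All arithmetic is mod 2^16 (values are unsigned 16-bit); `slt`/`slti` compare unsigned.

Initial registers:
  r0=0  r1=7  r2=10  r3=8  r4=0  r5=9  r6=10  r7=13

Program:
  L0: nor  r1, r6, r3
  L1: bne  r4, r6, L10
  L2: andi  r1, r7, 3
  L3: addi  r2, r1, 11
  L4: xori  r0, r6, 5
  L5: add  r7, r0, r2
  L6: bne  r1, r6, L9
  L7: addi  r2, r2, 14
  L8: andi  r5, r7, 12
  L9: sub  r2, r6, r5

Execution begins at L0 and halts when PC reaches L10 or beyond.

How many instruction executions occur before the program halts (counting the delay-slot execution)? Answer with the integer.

#0 nor  r1, r6, r3 ; 0/65525/10/8/0/9/10/13
#1 bne  r4, r6, L10 ; 0/65525/10/8/0/9/10/13 ; →target
#2 andi  r1, r7, 3 ; 0/1/10/8/0/9/10/13

3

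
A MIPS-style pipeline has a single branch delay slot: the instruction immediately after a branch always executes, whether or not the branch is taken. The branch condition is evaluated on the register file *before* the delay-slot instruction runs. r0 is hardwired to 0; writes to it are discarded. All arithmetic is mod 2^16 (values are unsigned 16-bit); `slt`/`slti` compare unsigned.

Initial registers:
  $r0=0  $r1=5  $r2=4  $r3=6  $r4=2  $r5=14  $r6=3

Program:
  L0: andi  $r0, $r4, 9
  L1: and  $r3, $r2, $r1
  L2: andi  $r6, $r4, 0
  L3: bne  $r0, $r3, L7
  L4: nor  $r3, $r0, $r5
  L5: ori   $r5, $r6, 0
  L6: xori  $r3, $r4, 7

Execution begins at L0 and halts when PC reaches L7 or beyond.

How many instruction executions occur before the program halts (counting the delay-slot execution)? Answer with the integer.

5

  step pc=0: andi  $r0, $r4, 9  regs=(0,5,4,6,2,14,3)
  step pc=1: and  $r3, $r2, $r1  regs=(0,5,4,4,2,14,3)
  step pc=2: andi  $r6, $r4, 0  regs=(0,5,4,4,2,14,0)
  step pc=3: bne  $r0, $r3, L7  cond=T  regs=(0,5,4,4,2,14,0)
  step pc=4: nor  $r3, $r0, $r5  regs=(0,5,4,65521,2,14,0)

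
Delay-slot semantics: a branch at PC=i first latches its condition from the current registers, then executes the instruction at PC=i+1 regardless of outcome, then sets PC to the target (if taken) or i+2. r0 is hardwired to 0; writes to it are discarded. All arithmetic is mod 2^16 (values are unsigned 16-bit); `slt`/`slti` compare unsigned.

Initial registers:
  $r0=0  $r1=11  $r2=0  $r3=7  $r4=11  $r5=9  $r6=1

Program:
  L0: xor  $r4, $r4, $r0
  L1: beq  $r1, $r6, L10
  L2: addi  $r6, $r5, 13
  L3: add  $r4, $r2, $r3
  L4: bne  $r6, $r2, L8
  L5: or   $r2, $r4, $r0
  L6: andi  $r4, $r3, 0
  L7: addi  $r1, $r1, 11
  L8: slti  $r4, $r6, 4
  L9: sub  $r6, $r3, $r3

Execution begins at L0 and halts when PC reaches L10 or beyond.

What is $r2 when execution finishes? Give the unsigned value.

7

[0] xor  $r4, $r4, $r0  →  {$r0:0, $r1:11, $r2:0, $r3:7, $r4:11, $r5:9, $r6:1}
[1] beq  $r1, $r6, L10  →  {$r0:0, $r1:11, $r2:0, $r3:7, $r4:11, $r5:9, $r6:1}  ⟨branch fallthrough⟩
[2] addi  $r6, $r5, 13  →  {$r0:0, $r1:11, $r2:0, $r3:7, $r4:11, $r5:9, $r6:22}
[3] add  $r4, $r2, $r3  →  {$r0:0, $r1:11, $r2:0, $r3:7, $r4:7, $r5:9, $r6:22}
[4] bne  $r6, $r2, L8  →  {$r0:0, $r1:11, $r2:0, $r3:7, $r4:7, $r5:9, $r6:22}  ⟨branch taken⟩
[5] or   $r2, $r4, $r0  →  {$r0:0, $r1:11, $r2:7, $r3:7, $r4:7, $r5:9, $r6:22}
[8] slti  $r4, $r6, 4  →  {$r0:0, $r1:11, $r2:7, $r3:7, $r4:0, $r5:9, $r6:22}
[9] sub  $r6, $r3, $r3  →  {$r0:0, $r1:11, $r2:7, $r3:7, $r4:0, $r5:9, $r6:0}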